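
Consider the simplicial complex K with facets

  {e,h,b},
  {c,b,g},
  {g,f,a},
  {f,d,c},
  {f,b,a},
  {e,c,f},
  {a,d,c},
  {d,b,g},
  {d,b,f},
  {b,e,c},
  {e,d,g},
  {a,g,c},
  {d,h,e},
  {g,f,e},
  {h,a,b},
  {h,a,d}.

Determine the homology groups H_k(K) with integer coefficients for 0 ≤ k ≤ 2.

Order the vertices as a < b < c < d < e < f < g < h. Listing each simplex with vertices in this order, K has dimension 2 with simplices:

  0-simplices (8): a, b, c, d, e, f, g, h
  1-simplices (24): ab, ac, ad, af, ag, ah, bc, bd, be, bf, bg, bh, cd, ce, cf, cg, de, df, dg, dh, ef, eg, eh, fg
  2-simplices (16): abf, abh, acd, acg, adh, afg, bce, bcg, bdf, bdg, beh, cdf, cef, deg, deh, efg

Hence C_0 ≅ Z^8, C_1 ≅ Z^24, C_2 ≅ Z^16.

The boundary map ∂_1: C_1 → C_0 sends each edge [p,q] (with p < q) to q − p.
The resulting 8×24 matrix has rank 7, and its Smith normal form has invariant factors (1,1,1,1,1,1,1).

Boundary ∂_2: C_2 → C_1 acts by ∂[p,q,r] = [q,r] − [p,r] + [p,q]. For instance
  ∂beh = eh − bh + be,
  ∂efg = fg − eg + ef.
This gives a 24×16 integer matrix of rank 15; reducing to Smith normal form yields diagonal entries (1,1,1,1,1,1,1,1,1,1,1,1,1,1,1).

From H_k ≅ ker(∂_k) / im(∂_{k+1}) we obtain:

  H_0: rank C_0 − rank ∂_1 = 8 − 7 = 1, and the invariant factors of ∂_1 are all 1, so H_0 = Z.
  H_1: rank ker ∂_1 − rank ∂_2 = (24 − 7) − 15 = 2, and the invariant factors of ∂_2 are all 1, so H_1 = Z^2.
  H_2: rank ker ∂_2 − rank ∂_3 = (16 − 15) − 0 = 1, and there is no ∂_3, so H_2 = Z.

(K is a triangulation of the torus T^2.)

H_0 ≅ Z,  H_1 ≅ Z^2,  H_2 ≅ Z.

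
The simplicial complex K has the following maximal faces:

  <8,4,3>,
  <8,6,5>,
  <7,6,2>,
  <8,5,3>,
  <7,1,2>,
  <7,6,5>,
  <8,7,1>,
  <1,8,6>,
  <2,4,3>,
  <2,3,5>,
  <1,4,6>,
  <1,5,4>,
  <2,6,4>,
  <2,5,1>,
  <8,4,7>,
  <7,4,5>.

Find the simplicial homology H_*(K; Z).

H_0 = Z,  H_1 = Z^2,  H_2 = Z.

Take the total order 1 < 2 < 3 < 4 < 5 < 6 < 7 < 8 on the vertex set. Then K (dimension 2) consists of the simplices:

  0-simplices (8): [1], [2], [3], [4], [5], [6], [7], [8]
  1-simplices (24): (24 of them)
  2-simplices (16): [1,2,5], [1,2,7], [1,4,5], [1,4,6], [1,6,8], [1,7,8], [2,3,4], [2,3,5], [2,4,6], [2,6,7], [3,4,8], [3,5,8], [4,5,7], [4,7,8], [5,6,7], [5,6,8]

Hence C_0 ≅ Z^8, C_1 ≅ Z^24, C_2 ≅ Z^16.

Boundary ∂_1: C_1 → C_0 sends each edge [p,q] (with p < q) to q − p. For instance
  ∂[2,4] = [4] − [2].
The 8×24 boundary matrix has rank 7 and Smith normal form diag(1,1,1,1,1,1,1).

∂_2: C_2 → C_1 acts by ∂[p,q,r] = [q,r] − [p,r] + [p,q]. For instance
  ∂[2,3,4] = [3,4] − [2,4] + [2,3],
  ∂[4,7,8] = [7,8] − [4,8] + [4,7].
The 24×16 boundary matrix has rank 15 and Smith normal form diag(1,1,1,1,1,1,1,1,1,1,1,1,1,1,1).

Computing H_k = (kernel of ∂_k) / (image of ∂_{k+1}):

  H_0: rank C_0 − rank ∂_1 = 8 − 7 = 1, and the invariant factors of ∂_1 are all 1, so H_0 ≅ Z.
  H_1: rank ker ∂_1 − rank ∂_2 = (24 − 7) − 15 = 2, and the invariant factors of ∂_2 are all 1, so H_1 ≅ Z^2.
  H_2: rank ker ∂_2 − rank ∂_3 = (16 − 15) − 0 = 1, and there is no ∂_3, so H_2 ≅ Z.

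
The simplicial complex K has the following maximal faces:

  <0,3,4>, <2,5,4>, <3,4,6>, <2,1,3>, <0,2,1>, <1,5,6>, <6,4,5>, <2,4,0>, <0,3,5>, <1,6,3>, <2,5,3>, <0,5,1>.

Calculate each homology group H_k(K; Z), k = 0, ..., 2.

H_0 = Z,  H_1 = Z/2,  H_2 = 0.

Take the total order 0 < 1 < 2 < 3 < 4 < 5 < 6 on the vertex set. Then K (dimension 2) consists of the simplices:

  0-simplices (7): [0], [1], [2], [3], [4], [5], [6]
  1-simplices (18): [0,1], [0,2], [0,3], [0,4], [0,5], [1,2], [1,3], [1,5], [1,6], [2,3], [2,4], [2,5], [3,4], [3,5], [3,6], [4,5], [4,6], [5,6]
  2-simplices (12): [0,1,2], [0,1,5], [0,2,4], [0,3,4], [0,3,5], [1,2,3], [1,3,6], [1,5,6], [2,3,5], [2,4,5], [3,4,6], [4,5,6]

Hence C_0 ≅ Z^7, C_1 ≅ Z^18, C_2 ≅ Z^12.

Boundary ∂_1: C_1 → C_0 sends each edge [p,q] (with p < q) to q − p.
The 7×18 boundary matrix has rank 6 and Smith normal form diag(1,1,1,1,1,1).

∂_2: C_2 → C_1 acts by ∂[p,q,r] = [q,r] − [p,r] + [p,q]. For instance
  ∂[0,2,4] = [2,4] − [0,4] + [0,2],
  ∂[0,1,5] = [1,5] − [0,5] + [0,1].
The 18×12 boundary matrix has rank 12 and Smith normal form diag(1,1,1,1,1,1,1,1,1,1,1,2).

Now H_k = ker ∂_k / im ∂_{k+1}, so:

  H_0: rank C_0 − rank ∂_1 = 7 − 6 = 1, and the invariant factors of ∂_1 are all 1, so H_0 = Z.
  H_1: rank ker ∂_1 − rank ∂_2 = (18 − 6) − 12 = 0, and ∂_2 has invariant factor 2 > 1, so H_1 = Z/2.
  H_2: rank ker ∂_2 − rank ∂_3 = (12 − 12) − 0 = 0, and there is no ∂_3, so H_2 = 0.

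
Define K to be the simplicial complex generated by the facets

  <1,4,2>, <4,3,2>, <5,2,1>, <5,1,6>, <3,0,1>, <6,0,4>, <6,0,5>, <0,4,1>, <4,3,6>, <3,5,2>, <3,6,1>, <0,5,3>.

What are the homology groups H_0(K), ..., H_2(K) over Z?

K has 7 vertices, 18 edges, 12 triangles.
rank ∂_0 = 0, rank ∂_1 = 6 ⇒ b_0 = 7 − 0 − 6 = 1; all invariant factors of ∂_1 are 1 so no torsion. So H_0 = Z.
rank ∂_1 = 6, rank ∂_2 = 12 ⇒ b_1 = 18 − 6 − 12 = 0; ∂_2 has invariant factor(s) [2] giving torsion. So H_1 = Z/2.
rank ∂_2 = 12, rank ∂_3 = 0 ⇒ b_2 = 12 − 12 − 0 = 0. So H_2 = 0.

H_0 ≅ Z,  H_1 ≅ Z/2,  H_2 = 0.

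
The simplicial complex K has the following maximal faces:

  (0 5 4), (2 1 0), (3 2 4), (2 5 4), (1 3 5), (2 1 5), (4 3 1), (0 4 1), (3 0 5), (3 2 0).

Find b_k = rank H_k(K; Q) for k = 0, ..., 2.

b_0 = 1, b_1 = 0, b_2 = 0.

K has 6 vertices, 15 edges, 10 triangles.
rank ∂_0 = 0, rank ∂_1 = 5 ⇒ b_0 = 6 − 0 − 5 = 1; all invariant factors of ∂_1 are 1 so no torsion. So H_0 = Z.
rank ∂_1 = 5, rank ∂_2 = 10 ⇒ b_1 = 15 − 5 − 10 = 0; ∂_2 has invariant factor(s) [2] giving torsion. So H_1 = Z/2Z.
rank ∂_2 = 10, rank ∂_3 = 0 ⇒ b_2 = 10 − 10 − 0 = 0. So H_2 = 0.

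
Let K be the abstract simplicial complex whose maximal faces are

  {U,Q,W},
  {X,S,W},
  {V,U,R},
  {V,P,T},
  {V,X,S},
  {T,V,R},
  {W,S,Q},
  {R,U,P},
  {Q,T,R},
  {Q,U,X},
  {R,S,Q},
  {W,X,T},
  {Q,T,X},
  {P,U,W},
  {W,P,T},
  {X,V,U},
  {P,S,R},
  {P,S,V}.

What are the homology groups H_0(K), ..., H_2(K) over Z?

H_0 = Z,  H_1 = Z ⊕ Z_2,  H_2 = 0.

Fix the vertex order P < Q < R < S < T < U < V < W < X and write every simplex with vertices in increasing order. Then dim K = 2 and the simplices of K are:

  0-simplices (9): P, Q, R, S, T, U, V, W, X
  1-simplices (27): PR, PS, PT, PU, PV, PW, QR, QS, QT, QU, QW, QX, RS, RT, RU, RV, SV, SW, SX, TV, TW, TX, UV, UW, UX, VX, WX
  2-simplices (18): PRS, PRU, PSV, PTV, PTW, PUW, QRS, QRT, QSW, QTX, QUW, QUX, RTV, RUV, SVX, SWX, TWX, UVX

Hence C_0 ≅ Z^9, C_1 ≅ Z^27, C_2 ≅ Z^18.

The boundary map ∂_1: C_1 → C_0 is given by ∂[p,q] = [q] − [p]. For instance
  ∂QS = S − Q.
The resulting 9×27 matrix has rank 8, and its Smith normal form has invariant factors (1,1,1,1,1,1,1,1).

∂_2: C_2 → C_1 maps a triangle to the signed sum of its edges. For instance
  ∂QUW = UW − QW + QU,
  ∂RTV = TV − RV + RT.
This gives a 27×18 integer matrix of rank 18; reducing to Smith normal form yields diagonal entries (1,1,1,1,1,1,1,1,1,1,1,1,1,1,1,1,1,2).

Computing H_k = (kernel of ∂_k) / (image of ∂_{k+1}):

  H_0: rank C_0 − rank ∂_1 = 9 − 8 = 1, and the invariant factors of ∂_1 are all 1, so H_0 ≅ Z.
  H_1: rank ker ∂_1 − rank ∂_2 = (27 − 8) − 18 = 1, and ∂_2 has invariant factor 2 > 1, so H_1 ≅ Z ⊕ Z_2.
  H_2: rank ker ∂_2 − rank ∂_3 = (18 − 18) − 0 = 0, and there is no ∂_3, so H_2 ≅ 0.

As a check, the Euler characteristic is 9 − 27 + 18 = 0, which agrees with 1 − 1 + 0 = 0.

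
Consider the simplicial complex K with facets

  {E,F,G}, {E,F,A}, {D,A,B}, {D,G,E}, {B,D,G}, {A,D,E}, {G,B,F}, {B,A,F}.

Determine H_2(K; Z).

Order the vertices as A < B < D < E < F < G. Listing each simplex with vertices in this order, K has dimension 2 with simplices:

  0-simplices (6): A, B, D, E, F, G
  1-simplices (12): AB, AD, AE, AF, BD, BF, BG, DE, DG, EF, EG, FG
  2-simplices (8): ABD, ABF, ADE, AEF, BDG, BFG, DEG, EFG

giving chain groups C_0 ≅ Z^6, C_1 ≅ Z^12, C_2 ≅ Z^8.

The boundary map ∂_1: C_1 → C_0 maps an edge to its endpoints' difference, ∂[p,q] = q − p.
As a 6×12 matrix over Z this has rank 5, with invariant factors (1,1,1,1,1).

∂_2: C_2 → C_1 acts by ∂[p,q,r] = [q,r] − [p,r] + [p,q]. For instance
  ∂AEF = EF − AF + AE,
  ∂ABD = BD − AD + AB.
This gives a 12×8 integer matrix of rank 7; reducing to Smith normal form yields diagonal entries (1,1,1,1,1,1,1).

Now H_k = ker ∂_k / im ∂_{k+1}, so:

  H_2: rank ker ∂_2 − rank ∂_3 = (8 − 7) − 0 = 1, and there is no ∂_3, so H_2 ≅ Z.

H_2 ≅ Z.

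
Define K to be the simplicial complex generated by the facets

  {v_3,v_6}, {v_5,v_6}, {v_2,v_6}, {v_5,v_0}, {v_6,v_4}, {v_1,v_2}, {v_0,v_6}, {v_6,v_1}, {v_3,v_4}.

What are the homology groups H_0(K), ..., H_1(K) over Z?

K has 7 vertices, 9 edges.
rank ∂_0 = 0, rank ∂_1 = 6 ⇒ b_0 = 7 − 0 − 6 = 1; all invariant factors of ∂_1 are 1 so no torsion. So H_0 = Z.
rank ∂_1 = 6, rank ∂_2 = 0 ⇒ b_1 = 9 − 6 − 0 = 3. So H_1 = Z^3.

H_0 = Z,  H_1 = Z^3.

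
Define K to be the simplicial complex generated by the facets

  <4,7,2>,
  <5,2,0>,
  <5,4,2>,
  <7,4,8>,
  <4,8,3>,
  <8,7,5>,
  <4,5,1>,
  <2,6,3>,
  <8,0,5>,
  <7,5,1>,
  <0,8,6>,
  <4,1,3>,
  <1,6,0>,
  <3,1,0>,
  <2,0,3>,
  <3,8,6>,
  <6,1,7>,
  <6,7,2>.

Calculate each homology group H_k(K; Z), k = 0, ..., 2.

H_0 = Z,  H_1 = Z ⊕ Z/2Z,  H_2 = 0.

Take the total order 0 < 1 < 2 < 3 < 4 < 5 < 6 < 7 < 8 on the vertex set. Then K (dimension 2) consists of the simplices:

  0-simplices (9): [0], [1], [2], [3], [4], [5], [6], [7], [8]
  1-simplices (27): (27 of them)
  2-simplices (18): [0,1,3], [0,1,6], [0,2,3], [0,2,5], [0,5,8], [0,6,8], [1,3,4], [1,4,5], [1,5,7], [1,6,7], [2,3,6], [2,4,5], [2,4,7], [2,6,7], [3,4,8], [3,6,8], [4,7,8], [5,7,8]

Hence C_0 ≅ Z^9, C_1 ≅ Z^27, C_2 ≅ Z^18.

∂_1: C_1 → C_0 maps an edge to its endpoints' difference, ∂[p,q] = q − p.
As a 9×27 matrix over Z this has rank 8, with invariant factors (1,1,1,1,1,1,1,1).

∂_2: C_2 → C_1 acts by ∂[p,q,r] = [q,r] − [p,r] + [p,q]. For instance
  ∂[0,2,3] = [2,3] − [0,3] + [0,2],
  ∂[2,4,7] = [4,7] − [2,7] + [2,4].
The 27×18 boundary matrix has rank 18 and Smith normal form diag(1,1,1,1,1,1,1,1,1,1,1,1,1,1,1,1,1,2).

Now H_k = ker ∂_k / im ∂_{k+1}, so:

  H_0: rank C_0 − rank ∂_1 = 9 − 8 = 1, and the invariant factors of ∂_1 are all 1, so H_0 ≅ Z.
  H_1: rank ker ∂_1 − rank ∂_2 = (27 − 8) − 18 = 1, and ∂_2 has invariant factor 2 > 1, so H_1 ≅ Z ⊕ Z/2Z.
  H_2: rank ker ∂_2 − rank ∂_3 = (18 − 18) − 0 = 0, and there is no ∂_3, so H_2 ≅ 0.

As a check, the Euler characteristic is 9 − 27 + 18 = 0, which agrees with 1 − 1 + 0 = 0.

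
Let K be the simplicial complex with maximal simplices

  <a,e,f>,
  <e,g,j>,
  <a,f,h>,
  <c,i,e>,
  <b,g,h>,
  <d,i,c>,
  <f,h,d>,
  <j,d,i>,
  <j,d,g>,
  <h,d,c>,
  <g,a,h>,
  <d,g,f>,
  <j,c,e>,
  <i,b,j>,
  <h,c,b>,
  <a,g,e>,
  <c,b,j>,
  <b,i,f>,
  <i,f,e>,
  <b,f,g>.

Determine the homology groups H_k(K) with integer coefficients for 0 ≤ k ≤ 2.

H_0 = Z,  H_1 = Z ⊕ Z/2,  H_2 = 0.

Order the vertices as a < b < c < d < e < f < g < h < i < j. Listing each simplex with vertices in this order, K has dimension 2 with simplices:

  0-simplices (10): a, b, c, d, e, f, g, h, i, j
  1-simplices (30): ae, af, ag, ah, bc, bf, bg, bh, bi, bj, cd, ce, ch, ci, cj, df, dg, dh, di, dj, ef, eg, ei, ej, fg, fh, fi, gh, gj, ij
  2-simplices (20): aef, aeg, afh, agh, bch, bcj, bfg, bfi, bgh, bij, cdh, cdi, cei, cej, dfg, dfh, dgj, dij, efi, egj

giving chain groups C_0 ≅ Z^10, C_1 ≅ Z^30, C_2 ≅ Z^20.

∂_1: C_1 → C_0 sends each edge [p,q] (with p < q) to q − p.
As a 10×30 matrix over Z this has rank 9, with invariant factors (1,1,1,1,1,1,1,1,1).

The boundary map ∂_2: C_2 → C_1 maps a triangle to the signed sum of its edges. For instance
  ∂aef = ef − af + ae,
  ∂dfg = fg − dg + df.
The resulting 30×20 matrix has rank 20, and its Smith normal form has invariant factors (1,1,1,1,1,1,1,1,1,1,1,1,1,1,1,1,1,1,1,2).

Now H_k = ker ∂_k / im ∂_{k+1}, so:

  H_0: rank C_0 − rank ∂_1 = 10 − 9 = 1, and the invariant factors of ∂_1 are all 1, so H_0 ≅ Z.
  H_1: rank ker ∂_1 − rank ∂_2 = (30 − 9) − 20 = 1, and ∂_2 has invariant factor 2 > 1, so H_1 ≅ Z ⊕ Z/2.
  H_2: rank ker ∂_2 − rank ∂_3 = (20 − 20) − 0 = 0, and there is no ∂_3, so H_2 ≅ 0.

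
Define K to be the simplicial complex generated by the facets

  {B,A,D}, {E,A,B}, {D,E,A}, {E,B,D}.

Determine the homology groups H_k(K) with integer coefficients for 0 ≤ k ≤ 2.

Fix the vertex order A < B < D < E and write every simplex with vertices in increasing order. Then dim K = 2 and the simplices of K are:

  0-simplices (4): A, B, D, E
  1-simplices (6): AB, AD, AE, BD, BE, DE
  2-simplices (4): ABD, ABE, ADE, BDE

giving chain groups C_0 ≅ Z^4, C_1 ≅ Z^6, C_2 ≅ Z^4.

The boundary map ∂_1: C_1 → C_0 is given by ∂[p,q] = [q] − [p]. For instance
  ∂BE = E − B.
The resulting 4×6 matrix has rank 3, and its Smith normal form has invariant factors (1,1,1).

Boundary ∂_2: C_2 → C_1 acts by ∂[p,q,r] = [q,r] − [p,r] + [p,q]. For instance
  ∂ABD = BD − AD + AB,
  ∂ABE = BE − AE + AB.
The 6×4 boundary matrix has rank 3 and Smith normal form diag(1,1,1).

From H_k ≅ ker(∂_k) / im(∂_{k+1}) we obtain:

  H_0: rank C_0 − rank ∂_1 = 4 − 3 = 1, and the invariant factors of ∂_1 are all 1, so H_0 ≅ Z.
  H_1: rank ker ∂_1 − rank ∂_2 = (6 − 3) − 3 = 0, and the invariant factors of ∂_2 are all 1, so H_1 ≅ 0.
  H_2: rank ker ∂_2 − rank ∂_3 = (4 − 3) − 0 = 1, and there is no ∂_3, so H_2 ≅ Z.

H_0 ≅ Z,  H_1 = 0,  H_2 ≅ Z.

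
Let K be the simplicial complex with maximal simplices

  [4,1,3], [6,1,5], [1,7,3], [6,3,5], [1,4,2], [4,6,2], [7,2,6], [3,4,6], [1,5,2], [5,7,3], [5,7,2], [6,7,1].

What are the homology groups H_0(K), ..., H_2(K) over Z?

H_0 ≅ Z,  H_1 ≅ Z/2,  H_2 = 0.

Take the total order 1 < 2 < 3 < 4 < 5 < 6 < 7 on the vertex set. Then K (dimension 2) consists of the simplices:

  0-simplices (7): [1], [2], [3], [4], [5], [6], [7]
  1-simplices (18): [1,2], [1,3], [1,4], [1,5], [1,6], [1,7], [2,4], [2,5], [2,6], [2,7], [3,4], [3,5], [3,6], [3,7], [4,6], [5,6], [5,7], [6,7]
  2-simplices (12): [1,2,4], [1,2,5], [1,3,4], [1,3,7], [1,5,6], [1,6,7], [2,4,6], [2,5,7], [2,6,7], [3,4,6], [3,5,6], [3,5,7]

so the chain groups are C_0 ≅ Z^7, C_1 ≅ Z^18, C_2 ≅ Z^12.

Boundary ∂_1: C_1 → C_0 maps an edge to its endpoints' difference, ∂[p,q] = q − p.
This gives a 7×18 integer matrix of rank 6; reducing to Smith normal form yields diagonal entries (1,1,1,1,1,1).

Boundary ∂_2: C_2 → C_1 acts by ∂[p,q,r] = [q,r] − [p,r] + [p,q]. For instance
  ∂[1,3,4] = [3,4] − [1,4] + [1,3],
  ∂[1,6,7] = [6,7] − [1,7] + [1,6].
As a 18×12 matrix over Z this has rank 12, with invariant factors (1,1,1,1,1,1,1,1,1,1,1,2).

Now H_k = ker ∂_k / im ∂_{k+1}, so:

  H_0: rank C_0 − rank ∂_1 = 7 − 6 = 1, and the invariant factors of ∂_1 are all 1, so H_0 ≅ Z.
  H_1: rank ker ∂_1 − rank ∂_2 = (18 − 6) − 12 = 0, and ∂_2 has invariant factor 2 > 1, so H_1 ≅ Z/2.
  H_2: rank ker ∂_2 − rank ∂_3 = (12 − 12) − 0 = 0, and there is no ∂_3, so H_2 ≅ 0.

As a check, the Euler characteristic is 7 − 18 + 12 = 1, which agrees with 1 − 0 + 0 = 1.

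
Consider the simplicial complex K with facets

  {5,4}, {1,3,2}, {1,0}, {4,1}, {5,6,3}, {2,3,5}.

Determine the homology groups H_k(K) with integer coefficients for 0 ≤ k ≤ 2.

Order the vertices as 0 < 1 < 2 < 3 < 4 < 5 < 6. Listing each simplex with vertices in this order, K has dimension 2 with simplices:

  0-simplices (7): [0], [1], [2], [3], [4], [5], [6]
  1-simplices (10): [0,1], [1,2], [1,3], [1,4], [2,3], [2,5], [3,5], [3,6], [4,5], [5,6]
  2-simplices (3): [1,2,3], [2,3,5], [3,5,6]

so the chain groups are C_0 ≅ Z^7, C_1 ≅ Z^10, C_2 ≅ Z^3.

The boundary map ∂_1: C_1 → C_0 maps an edge to its endpoints' difference, ∂[p,q] = q − p. For instance
  ∂[3,6] = [6] − [3].
The resulting 7×10 matrix has rank 6, and its Smith normal form has invariant factors (1,1,1,1,1,1).

∂_2: C_2 → C_1 acts by ∂[p,q,r] = [q,r] − [p,r] + [p,q]. For instance
  ∂[2,3,5] = [3,5] − [2,5] + [2,3],
  ∂[1,2,3] = [2,3] − [1,3] + [1,2].
The 10×3 boundary matrix has rank 3 and Smith normal form diag(1,1,1).

Computing H_k = (kernel of ∂_k) / (image of ∂_{k+1}):

  H_0: rank C_0 − rank ∂_1 = 7 − 6 = 1, and the invariant factors of ∂_1 are all 1, so H_0 ≅ Z.
  H_1: rank ker ∂_1 − rank ∂_2 = (10 − 6) − 3 = 1, and the invariant factors of ∂_2 are all 1, so H_1 ≅ Z.
  H_2: rank ker ∂_2 − rank ∂_3 = (3 − 3) − 0 = 0, and there is no ∂_3, so H_2 ≅ 0.

As a check, the Euler characteristic is 7 − 10 + 3 = 0, which agrees with 1 − 1 + 0 = 0.

H_0 ≅ Z,  H_1 ≅ Z,  H_2 = 0.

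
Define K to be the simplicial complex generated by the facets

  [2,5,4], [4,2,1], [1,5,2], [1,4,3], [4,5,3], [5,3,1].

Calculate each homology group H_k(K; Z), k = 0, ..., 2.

We work with the vertex ordering 1 < 2 < 3 < 4 < 5. The simplices of K, each written with vertices in increasing order, are:

  0-simplices (5): [1], [2], [3], [4], [5]
  1-simplices (9): [1,2], [1,3], [1,4], [1,5], [2,4], [2,5], [3,4], [3,5], [4,5]
  2-simplices (6): [1,2,4], [1,2,5], [1,3,4], [1,3,5], [2,4,5], [3,4,5]

giving chain groups C_0 ≅ Z^5, C_1 ≅ Z^9, C_2 ≅ Z^6.

∂_1: C_1 → C_0 is given by ∂[p,q] = [q] − [p]. For instance
  ∂[4,5] = [5] − [4].
This gives a 5×9 integer matrix of rank 4; reducing to Smith normal form yields diagonal entries (1,1,1,1).

∂_2: C_2 → C_1 acts by ∂[p,q,r] = [q,r] − [p,r] + [p,q]. For instance
  ∂[1,2,4] = [2,4] − [1,4] + [1,2],
  ∂[1,3,4] = [3,4] − [1,4] + [1,3].
As a 9×6 matrix over Z this has rank 5, with invariant factors (1,1,1,1,1).

Computing H_k = (kernel of ∂_k) / (image of ∂_{k+1}):

  H_0: rank C_0 − rank ∂_1 = 5 − 4 = 1, and the invariant factors of ∂_1 are all 1, so H_0 = Z.
  H_1: rank ker ∂_1 − rank ∂_2 = (9 − 4) − 5 = 0, and the invariant factors of ∂_2 are all 1, so H_1 = 0.
  H_2: rank ker ∂_2 − rank ∂_3 = (6 − 5) − 0 = 1, and there is no ∂_3, so H_2 = Z.

As a check, the Euler characteristic is 5 − 9 + 6 = 2, which agrees with 1 − 0 + 1 = 2.
(K is a triangulation of the 2-sphere S^2.)

H_0 = Z,  H_1 = 0,  H_2 = Z.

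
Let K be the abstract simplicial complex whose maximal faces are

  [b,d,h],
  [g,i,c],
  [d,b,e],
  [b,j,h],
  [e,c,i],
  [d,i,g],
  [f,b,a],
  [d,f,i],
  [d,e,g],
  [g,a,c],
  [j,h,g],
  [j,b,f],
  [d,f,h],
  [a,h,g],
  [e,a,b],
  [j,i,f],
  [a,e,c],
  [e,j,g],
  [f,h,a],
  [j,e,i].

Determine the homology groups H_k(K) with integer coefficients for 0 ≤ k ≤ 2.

H_0 ≅ Z,  H_1 ≅ Z × Z/2,  H_2 = 0.

We work with the vertex ordering a < b < c < d < e < f < g < h < i < j. The simplices of K, each written with vertices in increasing order, are:

  0-simplices (10): a, b, c, d, e, f, g, h, i, j
  1-simplices (30): ab, ac, ae, af, ag, ah, bd, be, bf, bh, bj, ce, cg, ci, de, df, dg, dh, di, eg, ei, ej, fh, fi, fj, gh, gi, gj, hj, ij
  2-simplices (20): abe, abf, ace, acg, afh, agh, bde, bdh, bfj, bhj, cei, cgi, deg, dfh, dfi, dgi, egj, eij, fij, ghj

so the chain groups are C_0 ≅ Z^10, C_1 ≅ Z^30, C_2 ≅ Z^20.

∂_1: C_1 → C_0 is given by ∂[p,q] = [q] − [p].
This gives a 10×30 integer matrix of rank 9; reducing to Smith normal form yields diagonal entries (1,1,1,1,1,1,1,1,1).

Boundary ∂_2: C_2 → C_1 acts by ∂[p,q,r] = [q,r] − [p,r] + [p,q]. For instance
  ∂cei = ei − ci + ce,
  ∂abe = be − ae + ab.
The resulting 30×20 matrix has rank 20, and its Smith normal form has invariant factors (1,1,1,1,1,1,1,1,1,1,1,1,1,1,1,1,1,1,1,2).

Now H_k = ker ∂_k / im ∂_{k+1}, so:

  H_0: rank C_0 − rank ∂_1 = 10 − 9 = 1, and the invariant factors of ∂_1 are all 1, so H_0 ≅ Z.
  H_1: rank ker ∂_1 − rank ∂_2 = (30 − 9) − 20 = 1, and ∂_2 has invariant factor 2 > 1, so H_1 ≅ Z × Z/2.
  H_2: rank ker ∂_2 − rank ∂_3 = (20 − 20) − 0 = 0, and there is no ∂_3, so H_2 ≅ 0.

As a check, the Euler characteristic is 10 − 30 + 20 = 0, which agrees with 1 − 1 + 0 = 0.
(K is a triangulation of the Klein bottle.)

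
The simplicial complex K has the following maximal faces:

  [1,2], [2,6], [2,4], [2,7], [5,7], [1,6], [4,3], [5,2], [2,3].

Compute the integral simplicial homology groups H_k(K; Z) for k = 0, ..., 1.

H_0 ≅ Z,  H_1 ≅ Z^3.

Order the vertices as 1 < 2 < 3 < 4 < 5 < 6 < 7. Listing each simplex with vertices in this order, K has dimension 1 with simplices:

  0-simplices (7): [1], [2], [3], [4], [5], [6], [7]
  1-simplices (9): [1,2], [1,6], [2,3], [2,4], [2,5], [2,6], [2,7], [3,4], [5,7]

giving chain groups C_0 ≅ Z^7, C_1 ≅ Z^9.

The boundary map ∂_1: C_1 → C_0 sends each edge [p,q] (with p < q) to q − p. For instance
  ∂[5,7] = [7] − [5].
This gives a 7×9 integer matrix of rank 6; reducing to Smith normal form yields diagonal entries (1,1,1,1,1,1).

Computing H_k = (kernel of ∂_k) / (image of ∂_{k+1}):

  H_0: rank C_0 − rank ∂_1 = 7 − 6 = 1, and the invariant factors of ∂_1 are all 1, so H_0 = Z.
  H_1: rank ker ∂_1 − rank ∂_2 = (9 − 6) − 0 = 3, and there is no ∂_2, so H_1 = Z^3.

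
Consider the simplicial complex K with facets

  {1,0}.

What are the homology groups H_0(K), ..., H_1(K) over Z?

K has 2 vertices, 1 edge.
rank ∂_0 = 0, rank ∂_1 = 1 ⇒ b_0 = 2 − 0 − 1 = 1; all invariant factors of ∂_1 are 1 so no torsion. So H_0 ≅ Z.
rank ∂_1 = 1, rank ∂_2 = 0 ⇒ b_1 = 1 − 1 − 0 = 0. So H_1 ≅ 0.

H_0 = Z,  H_1 = 0.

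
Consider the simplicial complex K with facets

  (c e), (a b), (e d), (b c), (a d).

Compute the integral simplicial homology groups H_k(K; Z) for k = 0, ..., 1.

Order the vertices as a < b < c < d < e. Listing each simplex with vertices in this order, K has dimension 1 with simplices:

  0-simplices (5): a, b, c, d, e
  1-simplices (5): ab, ad, bc, ce, de

so the chain groups are C_0 ≅ Z^5, C_1 ≅ Z^5.

Boundary ∂_1: C_1 → C_0 sends each edge [p,q] (with p < q) to q − p. For instance
  ∂bc = c − b.
The resulting 5×5 matrix has rank 4, and its Smith normal form has invariant factors (1,1,1,1).

Reading off H_k = ker ∂_k / im ∂_{k+1}:

  H_0: rank C_0 − rank ∂_1 = 5 − 4 = 1, and the invariant factors of ∂_1 are all 1, so H_0 ≅ Z.
  H_1: rank ker ∂_1 − rank ∂_2 = (5 − 4) − 0 = 1, and there is no ∂_2, so H_1 ≅ Z.

As a check, the Euler characteristic is 5 − 5 = 0, which agrees with 1 − 1 = 0.

H_0 = Z,  H_1 = Z.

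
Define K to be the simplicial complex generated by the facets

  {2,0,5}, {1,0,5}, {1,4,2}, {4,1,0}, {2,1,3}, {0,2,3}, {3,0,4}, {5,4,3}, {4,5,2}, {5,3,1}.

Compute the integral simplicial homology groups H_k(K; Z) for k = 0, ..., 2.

H_0 ≅ Z,  H_1 ≅ Z/2,  H_2 = 0.

Take the total order 0 < 1 < 2 < 3 < 4 < 5 on the vertex set. Then K (dimension 2) consists of the simplices:

  0-simplices (6): [0], [1], [2], [3], [4], [5]
  1-simplices (15): [0,1], [0,2], [0,3], [0,4], [0,5], [1,2], [1,3], [1,4], [1,5], [2,3], [2,4], [2,5], [3,4], [3,5], [4,5]
  2-simplices (10): [0,1,4], [0,1,5], [0,2,3], [0,2,5], [0,3,4], [1,2,3], [1,2,4], [1,3,5], [2,4,5], [3,4,5]

so the chain groups are C_0 ≅ Z^6, C_1 ≅ Z^15, C_2 ≅ Z^10.

Boundary ∂_1: C_1 → C_0 sends each edge [p,q] (with p < q) to q − p. For instance
  ∂[0,5] = [5] − [0].
The resulting 6×15 matrix has rank 5, and its Smith normal form has invariant factors (1,1,1,1,1).

∂_2: C_2 → C_1 acts by ∂[p,q,r] = [q,r] − [p,r] + [p,q]. For instance
  ∂[0,1,5] = [1,5] − [0,5] + [0,1],
  ∂[0,3,4] = [3,4] − [0,4] + [0,3].
This gives a 15×10 integer matrix of rank 10; reducing to Smith normal form yields diagonal entries (1,1,1,1,1,1,1,1,1,2).

Now H_k = ker ∂_k / im ∂_{k+1}, so:

  H_0: rank C_0 − rank ∂_1 = 6 − 5 = 1, and the invariant factors of ∂_1 are all 1, so H_0 ≅ Z.
  H_1: rank ker ∂_1 − rank ∂_2 = (15 − 5) − 10 = 0, and ∂_2 has invariant factor 2 > 1, so H_1 ≅ Z/2.
  H_2: rank ker ∂_2 − rank ∂_3 = (10 − 10) − 0 = 0, and there is no ∂_3, so H_2 ≅ 0.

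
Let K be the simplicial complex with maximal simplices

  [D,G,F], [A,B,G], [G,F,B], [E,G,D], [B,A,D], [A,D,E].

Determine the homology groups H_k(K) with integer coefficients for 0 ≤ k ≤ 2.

H_0 ≅ Z,  H_1 ≅ Z,  H_2 = 0.

Take the total order A < B < D < E < F < G on the vertex set. Then K (dimension 2) consists of the simplices:

  0-simplices (6): A, B, D, E, F, G
  1-simplices (12): AB, AD, AE, AG, BD, BF, BG, DE, DF, DG, EG, FG
  2-simplices (6): ABD, ABG, ADE, BFG, DEG, DFG

Hence C_0 ≅ Z^6, C_1 ≅ Z^12, C_2 ≅ Z^6.

The boundary map ∂_1: C_1 → C_0 sends each edge [p,q] (with p < q) to q − p.
The 6×12 boundary matrix has rank 5 and Smith normal form diag(1,1,1,1,1).

∂_2: C_2 → C_1 acts by ∂[p,q,r] = [q,r] − [p,r] + [p,q]. For instance
  ∂DFG = FG − DG + DF,
  ∂DEG = EG − DG + DE.
As a 12×6 matrix over Z this has rank 6, with invariant factors (1,1,1,1,1,1).

Reading off H_k = ker ∂_k / im ∂_{k+1}:

  H_0: rank C_0 − rank ∂_1 = 6 − 5 = 1, and the invariant factors of ∂_1 are all 1, so H_0 ≅ Z.
  H_1: rank ker ∂_1 − rank ∂_2 = (12 − 5) − 6 = 1, and the invariant factors of ∂_2 are all 1, so H_1 ≅ Z.
  H_2: rank ker ∂_2 − rank ∂_3 = (6 − 6) − 0 = 0, and there is no ∂_3, so H_2 ≅ 0.

(K is a triangulation of the cylinder S^1 x I.)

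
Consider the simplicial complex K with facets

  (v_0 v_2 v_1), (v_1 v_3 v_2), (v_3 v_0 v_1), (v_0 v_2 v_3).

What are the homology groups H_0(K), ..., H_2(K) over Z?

H_0 ≅ Z,  H_1 = 0,  H_2 ≅ Z.

Order the vertices as v_0 < v_1 < v_2 < v_3. Listing each simplex with vertices in this order, K has dimension 2 with simplices:

  0-simplices (4): [v_0], [v_1], [v_2], [v_3]
  1-simplices (6): [v_0,v_1], [v_0,v_2], [v_0,v_3], [v_1,v_2], [v_1,v_3], [v_2,v_3]
  2-simplices (4): [v_0,v_1,v_2], [v_0,v_1,v_3], [v_0,v_2,v_3], [v_1,v_2,v_3]

Hence C_0 ≅ Z^4, C_1 ≅ Z^6, C_2 ≅ Z^4.

∂_1: C_1 → C_0 is given by ∂[p,q] = [q] − [p].
As a 4×6 matrix over Z this has rank 3, with invariant factors (1,1,1).

The boundary map ∂_2: C_2 → C_1 sends each 2-simplex [p,q,r] to [q,r] − [p,r] + [p,q]. For instance
  ∂[v_0,v_1,v_3] = [v_1,v_3] − [v_0,v_3] + [v_0,v_1],
  ∂[v_0,v_2,v_3] = [v_2,v_3] − [v_0,v_3] + [v_0,v_2].
The 6×4 boundary matrix has rank 3 and Smith normal form diag(1,1,1).

Now H_k = ker ∂_k / im ∂_{k+1}, so:

  H_0: rank C_0 − rank ∂_1 = 4 − 3 = 1, and the invariant factors of ∂_1 are all 1, so H_0 = Z.
  H_1: rank ker ∂_1 − rank ∂_2 = (6 − 3) − 3 = 0, and the invariant factors of ∂_2 are all 1, so H_1 = 0.
  H_2: rank ker ∂_2 − rank ∂_3 = (4 − 3) − 0 = 1, and there is no ∂_3, so H_2 = Z.

As a check, the Euler characteristic is 4 − 6 + 4 = 2, which agrees with 1 − 0 + 1 = 2.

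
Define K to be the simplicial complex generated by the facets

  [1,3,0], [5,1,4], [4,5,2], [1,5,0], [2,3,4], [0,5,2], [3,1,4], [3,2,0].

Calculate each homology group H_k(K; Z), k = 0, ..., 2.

H_0 ≅ Z,  H_1 = 0,  H_2 ≅ Z.

We work with the vertex ordering 0 < 1 < 2 < 3 < 4 < 5. The simplices of K, each written with vertices in increasing order, are:

  0-simplices (6): [0], [1], [2], [3], [4], [5]
  1-simplices (12): [0,1], [0,2], [0,3], [0,5], [1,3], [1,4], [1,5], [2,3], [2,4], [2,5], [3,4], [4,5]
  2-simplices (8): [0,1,3], [0,1,5], [0,2,3], [0,2,5], [1,3,4], [1,4,5], [2,3,4], [2,4,5]

Hence C_0 ≅ Z^6, C_1 ≅ Z^12, C_2 ≅ Z^8.

The boundary map ∂_1: C_1 → C_0 sends each edge [p,q] (with p < q) to q − p.
This gives a 6×12 integer matrix of rank 5; reducing to Smith normal form yields diagonal entries (1,1,1,1,1).

The boundary map ∂_2: C_2 → C_1 sends each 2-simplex [p,q,r] to [q,r] − [p,r] + [p,q]. For instance
  ∂[0,1,3] = [1,3] − [0,3] + [0,1],
  ∂[1,3,4] = [3,4] − [1,4] + [1,3].
The resulting 12×8 matrix has rank 7, and its Smith normal form has invariant factors (1,1,1,1,1,1,1).

Now H_k = ker ∂_k / im ∂_{k+1}, so:

  H_0: rank C_0 − rank ∂_1 = 6 − 5 = 1, and the invariant factors of ∂_1 are all 1, so H_0 ≅ Z.
  H_1: rank ker ∂_1 − rank ∂_2 = (12 − 5) − 7 = 0, and the invariant factors of ∂_2 are all 1, so H_1 ≅ 0.
  H_2: rank ker ∂_2 − rank ∂_3 = (8 − 7) − 0 = 1, and there is no ∂_3, so H_2 ≅ Z.

As a check, the Euler characteristic is 6 − 12 + 8 = 2, which agrees with 1 − 0 + 1 = 2.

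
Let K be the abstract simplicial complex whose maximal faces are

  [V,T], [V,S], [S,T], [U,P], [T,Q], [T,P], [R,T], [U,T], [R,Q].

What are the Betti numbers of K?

We work with the vertex ordering P < Q < R < S < T < U < V. The simplices of K, each written with vertices in increasing order, are:

  0-simplices (7): P, Q, R, S, T, U, V
  1-simplices (9): PT, PU, QR, QT, RT, ST, SV, TU, TV

giving chain groups C_0 ≅ Z^7, C_1 ≅ Z^9.

Boundary ∂_1: C_1 → C_0 is given by ∂[p,q] = [q] − [p]. For instance
  ∂SV = V − S.
The 7×9 boundary matrix has rank 6 and Smith normal form diag(1,1,1,1,1,1).

Reading off H_k = ker ∂_k / im ∂_{k+1}:

  H_0: rank C_0 − rank ∂_1 = 7 − 6 = 1, and the invariant factors of ∂_1 are all 1, so H_0 = Z.
  H_1: rank ker ∂_1 − rank ∂_2 = (9 − 6) − 0 = 3, and there is no ∂_2, so H_1 = Z^3.

Hence the Betti numbers are b_0 = 1, b_1 = 3.

b_0 = 1, b_1 = 3.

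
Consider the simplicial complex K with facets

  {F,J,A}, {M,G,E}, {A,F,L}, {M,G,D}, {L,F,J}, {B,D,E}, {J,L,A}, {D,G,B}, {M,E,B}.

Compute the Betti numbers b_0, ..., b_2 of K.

b_0 = 2, b_1 = 1, b_2 = 1.

Take the total order A < B < D < E < F < G < J < L < M on the vertex set. Then K (dimension 2) consists of the simplices:

  0-simplices (9): A, B, D, E, F, G, J, L, M
  1-simplices (16): AF, AJ, AL, BD, BE, BG, BM, DE, DG, DM, EG, EM, FJ, FL, GM, JL
  2-simplices (9): AFJ, AFL, AJL, BDE, BDG, BEM, DGM, EGM, FJL

giving chain groups C_0 ≅ Z^9, C_1 ≅ Z^16, C_2 ≅ Z^9.

∂_1: C_1 → C_0 is given by ∂[p,q] = [q] − [p]. For instance
  ∂BM = M − B.
The 9×16 boundary matrix has rank 7 and Smith normal form diag(1,1,1,1,1,1,1).

The boundary map ∂_2: C_2 → C_1 acts by ∂[p,q,r] = [q,r] − [p,r] + [p,q]. For instance
  ∂AFL = FL − AL + AF,
  ∂AJL = JL − AL + AJ.
The 16×9 boundary matrix has rank 8 and Smith normal form diag(1,1,1,1,1,1,1,1).

Computing H_k = (kernel of ∂_k) / (image of ∂_{k+1}):

  H_0: rank C_0 − rank ∂_1 = 9 − 7 = 2, and the invariant factors of ∂_1 are all 1, so H_0 = Z^2.
  H_1: rank ker ∂_1 − rank ∂_2 = (16 − 7) − 8 = 1, and the invariant factors of ∂_2 are all 1, so H_1 = Z.
  H_2: rank ker ∂_2 − rank ∂_3 = (9 − 8) − 0 = 1, and there is no ∂_3, so H_2 = Z.

As a check, the Euler characteristic is 9 − 16 + 9 = 2, which agrees with 2 − 1 + 1 = 2.

Hence the Betti numbers are b_0 = 2, b_1 = 1, b_2 = 1.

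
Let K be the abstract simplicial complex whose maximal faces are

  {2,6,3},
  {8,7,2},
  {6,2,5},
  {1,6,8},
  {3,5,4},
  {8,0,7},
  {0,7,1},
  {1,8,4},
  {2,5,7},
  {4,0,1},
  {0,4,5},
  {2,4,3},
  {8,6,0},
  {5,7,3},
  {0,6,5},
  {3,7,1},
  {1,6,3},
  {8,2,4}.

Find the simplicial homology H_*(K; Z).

Order the vertices as 0 < 1 < 2 < 3 < 4 < 5 < 6 < 7 < 8. Listing each simplex with vertices in this order, K has dimension 2 with simplices:

  0-simplices (9): [0], [1], [2], [3], [4], [5], [6], [7], [8]
  1-simplices (27): (27 of them)
  2-simplices (18): [0,1,4], [0,1,7], [0,4,5], [0,5,6], [0,6,8], [0,7,8], [1,3,6], [1,3,7], [1,4,8], [1,6,8], [2,3,4], [2,3,6], [2,4,8], [2,5,6], [2,5,7], [2,7,8], [3,4,5], [3,5,7]

so the chain groups are C_0 ≅ Z^9, C_1 ≅ Z^27, C_2 ≅ Z^18.

The boundary map ∂_1: C_1 → C_0 is given by ∂[p,q] = [q] − [p]. For instance
  ∂[2,7] = [7] − [2].
As a 9×27 matrix over Z this has rank 8, with invariant factors (1,1,1,1,1,1,1,1).

∂_2: C_2 → C_1 sends each 2-simplex [p,q,r] to [q,r] − [p,r] + [p,q]. For instance
  ∂[2,5,6] = [5,6] − [2,6] + [2,5],
  ∂[1,6,8] = [6,8] − [1,8] + [1,6].
The resulting 27×18 matrix has rank 18, and its Smith normal form has invariant factors (1,1,1,1,1,1,1,1,1,1,1,1,1,1,1,1,1,2).

Now H_k = ker ∂_k / im ∂_{k+1}, so:

  H_0: rank C_0 − rank ∂_1 = 9 − 8 = 1, and the invariant factors of ∂_1 are all 1, so H_0 = Z.
  H_1: rank ker ∂_1 − rank ∂_2 = (27 − 8) − 18 = 1, and ∂_2 has invariant factor 2 > 1, so H_1 = Z ⊕ Z_2.
  H_2: rank ker ∂_2 − rank ∂_3 = (18 − 18) − 0 = 0, and there is no ∂_3, so H_2 = 0.

As a check, the Euler characteristic is 9 − 27 + 18 = 0, which agrees with 1 − 1 + 0 = 0.
(K is a triangulation of the Klein bottle.)

H_0 = Z,  H_1 = Z ⊕ Z_2,  H_2 = 0.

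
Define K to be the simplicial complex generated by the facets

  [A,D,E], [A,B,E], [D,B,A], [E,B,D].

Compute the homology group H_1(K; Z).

H_1 ≅ 0.

Take the total order A < B < D < E on the vertex set. Then K (dimension 2) consists of the simplices:

  0-simplices (4): A, B, D, E
  1-simplices (6): AB, AD, AE, BD, BE, DE
  2-simplices (4): ABD, ABE, ADE, BDE

Hence C_0 ≅ Z^4, C_1 ≅ Z^6, C_2 ≅ Z^4.

Boundary ∂_1: C_1 → C_0 is given by ∂[p,q] = [q] − [p]. For instance
  ∂AB = B − A.
As a 4×6 matrix over Z this has rank 3, with invariant factors (1,1,1).

Boundary ∂_2: C_2 → C_1 maps a triangle to the signed sum of its edges. For instance
  ∂ABD = BD − AD + AB,
  ∂ABE = BE − AE + AB.
This gives a 6×4 integer matrix of rank 3; reducing to Smith normal form yields diagonal entries (1,1,1).

Computing H_k = (kernel of ∂_k) / (image of ∂_{k+1}):

  H_1: rank ker ∂_1 − rank ∂_2 = (6 − 3) − 3 = 0, and the invariant factors of ∂_2 are all 1, so H_1 = 0.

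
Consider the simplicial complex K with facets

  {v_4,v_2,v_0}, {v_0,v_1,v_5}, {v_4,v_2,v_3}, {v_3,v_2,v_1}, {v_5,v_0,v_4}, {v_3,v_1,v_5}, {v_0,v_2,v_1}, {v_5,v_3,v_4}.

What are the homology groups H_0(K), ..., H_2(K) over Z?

We work with the vertex ordering v_0 < v_1 < v_2 < v_3 < v_4 < v_5. The simplices of K, each written with vertices in increasing order, are:

  0-simplices (6): [v_0], [v_1], [v_2], [v_3], [v_4], [v_5]
  1-simplices (12): [v_0,v_1], [v_0,v_2], [v_0,v_4], [v_0,v_5], [v_1,v_2], [v_1,v_3], [v_1,v_5], [v_2,v_3], [v_2,v_4], [v_3,v_4], [v_3,v_5], [v_4,v_5]
  2-simplices (8): [v_0,v_1,v_2], [v_0,v_1,v_5], [v_0,v_2,v_4], [v_0,v_4,v_5], [v_1,v_2,v_3], [v_1,v_3,v_5], [v_2,v_3,v_4], [v_3,v_4,v_5]

giving chain groups C_0 ≅ Z^6, C_1 ≅ Z^12, C_2 ≅ Z^8.

Boundary ∂_1: C_1 → C_0 is given by ∂[p,q] = [q] − [p].
As a 6×12 matrix over Z this has rank 5, with invariant factors (1,1,1,1,1).

∂_2: C_2 → C_1 acts by ∂[p,q,r] = [q,r] − [p,r] + [p,q]. For instance
  ∂[v_0,v_2,v_4] = [v_2,v_4] − [v_0,v_4] + [v_0,v_2],
  ∂[v_3,v_4,v_5] = [v_4,v_5] − [v_3,v_5] + [v_3,v_4].
This gives a 12×8 integer matrix of rank 7; reducing to Smith normal form yields diagonal entries (1,1,1,1,1,1,1).

Computing H_k = (kernel of ∂_k) / (image of ∂_{k+1}):

  H_0: rank C_0 − rank ∂_1 = 6 − 5 = 1, and the invariant factors of ∂_1 are all 1, so H_0 ≅ Z.
  H_1: rank ker ∂_1 − rank ∂_2 = (12 − 5) − 7 = 0, and the invariant factors of ∂_2 are all 1, so H_1 ≅ 0.
  H_2: rank ker ∂_2 − rank ∂_3 = (8 − 7) − 0 = 1, and there is no ∂_3, so H_2 ≅ Z.

As a check, the Euler characteristic is 6 − 12 + 8 = 2, which agrees with 1 − 0 + 1 = 2.
(K is a triangulation of the 2-sphere S^2.)

H_0 ≅ Z,  H_1 = 0,  H_2 ≅ Z.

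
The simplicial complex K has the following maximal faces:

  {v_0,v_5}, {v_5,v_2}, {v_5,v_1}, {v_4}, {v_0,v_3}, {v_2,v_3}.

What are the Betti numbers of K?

We work with the vertex ordering v_0 < v_1 < v_2 < v_3 < v_4 < v_5. The simplices of K, each written with vertices in increasing order, are:

  0-simplices (6): [v_0], [v_1], [v_2], [v_3], [v_4], [v_5]
  1-simplices (5): [v_0,v_3], [v_0,v_5], [v_1,v_5], [v_2,v_3], [v_2,v_5]

giving chain groups C_0 ≅ Z^6, C_1 ≅ Z^5.

Boundary ∂_1: C_1 → C_0 maps an edge to its endpoints' difference, ∂[p,q] = q − p.
The resulting 6×5 matrix has rank 4, and its Smith normal form has invariant factors (1,1,1,1).

Reading off H_k = ker ∂_k / im ∂_{k+1}:

  H_0: rank C_0 − rank ∂_1 = 6 − 4 = 2, and the invariant factors of ∂_1 are all 1, so H_0 ≅ Z^2.
  H_1: rank ker ∂_1 − rank ∂_2 = (5 − 4) − 0 = 1, and there is no ∂_2, so H_1 ≅ Z.

As a check, the Euler characteristic is 6 − 5 = 1, which agrees with 2 − 1 = 1.

Hence the Betti numbers are b_0 = 2, b_1 = 1.

b_0 = 2, b_1 = 1.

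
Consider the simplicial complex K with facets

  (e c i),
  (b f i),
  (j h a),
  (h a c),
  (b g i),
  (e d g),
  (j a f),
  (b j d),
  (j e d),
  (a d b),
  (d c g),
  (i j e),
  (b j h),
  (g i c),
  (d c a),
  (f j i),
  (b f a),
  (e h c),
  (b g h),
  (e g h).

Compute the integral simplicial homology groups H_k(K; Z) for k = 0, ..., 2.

Order the vertices as a < b < c < d < e < f < g < h < i < j. Listing each simplex with vertices in this order, K has dimension 2 with simplices:

  0-simplices (10): a, b, c, d, e, f, g, h, i, j
  1-simplices (30): ab, ac, ad, af, ah, aj, bd, bf, bg, bh, bi, bj, cd, ce, cg, ch, ci, de, dg, dj, eg, eh, ei, ej, fi, fj, gh, gi, hj, ij
  2-simplices (20): abd, abf, acd, ach, afj, ahj, bdj, bfi, bgh, bgi, bhj, cdg, ceh, cei, cgi, deg, dej, egh, eij, fij

Hence C_0 ≅ Z^10, C_1 ≅ Z^30, C_2 ≅ Z^20.

Boundary ∂_1: C_1 → C_0 sends each edge [p,q] (with p < q) to q − p.
The resulting 10×30 matrix has rank 9, and its Smith normal form has invariant factors (1,1,1,1,1,1,1,1,1).

Boundary ∂_2: C_2 → C_1 maps a triangle to the signed sum of its edges. For instance
  ∂afj = fj − aj + af,
  ∂dej = ej − dj + de.
This gives a 30×20 integer matrix of rank 20; reducing to Smith normal form yields diagonal entries (1,1,1,1,1,1,1,1,1,1,1,1,1,1,1,1,1,1,1,2).

Now H_k = ker ∂_k / im ∂_{k+1}, so:

  H_0: rank C_0 − rank ∂_1 = 10 − 9 = 1, and the invariant factors of ∂_1 are all 1, so H_0 = Z.
  H_1: rank ker ∂_1 − rank ∂_2 = (30 − 9) − 20 = 1, and ∂_2 has invariant factor 2 > 1, so H_1 = Z ⊕ Z/2.
  H_2: rank ker ∂_2 − rank ∂_3 = (20 − 20) − 0 = 0, and there is no ∂_3, so H_2 = 0.

As a check, the Euler characteristic is 10 − 30 + 20 = 0, which agrees with 1 − 1 + 0 = 0.

H_0 = Z,  H_1 = Z ⊕ Z/2,  H_2 = 0.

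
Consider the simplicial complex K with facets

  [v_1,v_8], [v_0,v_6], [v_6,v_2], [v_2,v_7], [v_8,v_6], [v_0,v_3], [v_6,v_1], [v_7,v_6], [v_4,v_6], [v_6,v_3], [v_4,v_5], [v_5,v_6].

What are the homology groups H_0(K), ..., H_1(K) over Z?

We work with the vertex ordering v_0 < v_1 < v_2 < v_3 < v_4 < v_5 < v_6 < v_7 < v_8. The simplices of K, each written with vertices in increasing order, are:

  0-simplices (9): [v_0], [v_1], [v_2], [v_3], [v_4], [v_5], [v_6], [v_7], [v_8]
  1-simplices (12): [v_0,v_3], [v_0,v_6], [v_1,v_6], [v_1,v_8], [v_2,v_6], [v_2,v_7], [v_3,v_6], [v_4,v_5], [v_4,v_6], [v_5,v_6], [v_6,v_7], [v_6,v_8]

Hence C_0 ≅ Z^9, C_1 ≅ Z^12.

The boundary map ∂_1: C_1 → C_0 maps an edge to its endpoints' difference, ∂[p,q] = q − p. For instance
  ∂[v_2,v_6] = [v_6] − [v_2].
As a 9×12 matrix over Z this has rank 8, with invariant factors (1,1,1,1,1,1,1,1).

Reading off H_k = ker ∂_k / im ∂_{k+1}:

  H_0: rank C_0 − rank ∂_1 = 9 − 8 = 1, and the invariant factors of ∂_1 are all 1, so H_0 ≅ Z.
  H_1: rank ker ∂_1 − rank ∂_2 = (12 − 8) − 0 = 4, and there is no ∂_2, so H_1 ≅ Z^4.

As a check, the Euler characteristic is 9 − 12 = -3, which agrees with 1 − 4 = -3.

H_0 = Z,  H_1 = Z^4.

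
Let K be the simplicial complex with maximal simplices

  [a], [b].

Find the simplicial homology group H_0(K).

Order the vertices as a < b. Listing each simplex with vertices in this order, K has dimension 0 with simplices:

  0-simplices (2): a, b

giving chain groups C_0 ≅ Z^2.

Now H_k = ker ∂_k / im ∂_{k+1}, so:

  H_0: rank C_0 − rank ∂_1 = 2 − 0 = 2, and there is no ∂_1, so H_0 = Z^2.

(K is a triangulation of a set of 2 points.)

H_0 = Z^2.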